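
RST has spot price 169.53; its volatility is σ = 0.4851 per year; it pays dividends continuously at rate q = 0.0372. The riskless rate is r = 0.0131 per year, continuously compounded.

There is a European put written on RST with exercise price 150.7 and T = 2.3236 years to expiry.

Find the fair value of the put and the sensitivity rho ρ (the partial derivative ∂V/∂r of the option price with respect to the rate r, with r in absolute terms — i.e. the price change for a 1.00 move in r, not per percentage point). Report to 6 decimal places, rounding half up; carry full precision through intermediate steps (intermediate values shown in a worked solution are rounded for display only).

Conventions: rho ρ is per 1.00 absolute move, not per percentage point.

price = 38.993385
ρ = -208.097957

σ√T = 0.4851·√2.3236 = 0.739455
d₁ = (ln(S/K) + (r−q+σ²/2)T) / (σ√T) = (ln(169.53/150.7) + (0.0131−0.0372+0.4851²/2)·2.3236) / 0.739455 = (0.117739 + 0.217398) / 0.739455 = 0.453222
d₂ = d₁ − σ√T = 0.453222 − 0.739455 = -0.286234
e^{−rT} = 0.970019
e^{−qT} = 0.917192
N(−d₁) = 0.325195,  N(−d₂) = 0.612650
Put price V = K·e^{−rT}·N(−d₂) − S·e^{−qT}·N(−d₁) = 89.558425 − 50.565040 = 38.993385
ρ = −K·T·e^{−rT}·N(−d₂) = -208.097957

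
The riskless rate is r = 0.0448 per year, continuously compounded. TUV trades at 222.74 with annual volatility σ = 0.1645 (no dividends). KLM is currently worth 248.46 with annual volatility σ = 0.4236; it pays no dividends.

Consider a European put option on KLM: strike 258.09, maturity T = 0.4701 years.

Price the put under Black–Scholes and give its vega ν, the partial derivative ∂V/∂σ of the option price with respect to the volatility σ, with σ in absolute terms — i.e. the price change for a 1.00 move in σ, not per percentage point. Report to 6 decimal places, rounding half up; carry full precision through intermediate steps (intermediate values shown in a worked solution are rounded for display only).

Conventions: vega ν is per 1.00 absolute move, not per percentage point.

price = 31.107648
ν = 67.705747

σ√T = 0.4236·√0.4701 = 0.290436
d₁ = (ln(S/K) + (r+σ²/2)T) / (σ√T) = (ln(248.46/258.09) + (0.0448+0.4236²/2)·0.4701) / 0.290436 = (-0.038026 + 0.063237) / 0.290436 = 0.086803
d₂ = d₁ − σ√T = 0.086803 − 0.290436 = -0.203634
e^{−rT} = 0.979160
N(−d₁) = 0.465414,  N(−d₂) = 0.580680
Put price V = K·e^{−rT}·N(−d₂) − S·N(−d₁) = 146.744460 − 115.636813 = 31.107648
φ(d₁) = (1/√(2π))·e^{−d₁²/2} = 0.397442
ν = S·φ(d₁)·√T = 67.705747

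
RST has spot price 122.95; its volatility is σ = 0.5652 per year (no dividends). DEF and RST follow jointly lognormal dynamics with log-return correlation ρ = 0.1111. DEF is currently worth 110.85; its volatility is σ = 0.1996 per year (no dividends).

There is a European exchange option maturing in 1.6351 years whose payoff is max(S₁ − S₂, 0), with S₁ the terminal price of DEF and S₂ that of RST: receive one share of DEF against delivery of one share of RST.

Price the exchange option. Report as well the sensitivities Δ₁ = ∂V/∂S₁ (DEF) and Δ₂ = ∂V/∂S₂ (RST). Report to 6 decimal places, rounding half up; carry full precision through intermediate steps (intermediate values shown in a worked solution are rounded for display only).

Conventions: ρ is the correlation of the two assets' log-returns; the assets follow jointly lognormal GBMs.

σ_eff = √(σ₁² + σ₂² − 2ρσ₁σ₂) = √(0.1996² + 0.5652² − 2·0.1111·0.1996·0.5652) = 0.578121
d₁ = (ln(S₁/S₂) + (q₂ − q₁ + σ_eff²/2)T) / (σ_eff√T) = (ln(110.85/122.95) + (0.0 − 0.0 + 0.167112)·1.6351) / 0.739249 = 0.229483
d₂ = d₁ − σ_eff√T = 0.229483 − 0.739249 = -0.509767
N(d₁) = 0.590753,  N(d₂) = 0.305107
V = S₁·e^{−q₁T}·N(d₁) − S₂·e^{−q₂T}·N(d₂) = 65.484984 − 37.512966 = 27.972018
Key observation: pricing in RST-units makes this a unit-strike call on the ratio S₁/S₂ — the risk-free rate cancels and cannot affect the value.
Δ₁ = e^{−q₁T}·N(d₁) = 0.590753;  Δ₂ = −e^{−q₂T}·N(d₂) = -0.305107

exchange price = 27.972018
Δ1 = 0.590753
Δ2 = -0.305107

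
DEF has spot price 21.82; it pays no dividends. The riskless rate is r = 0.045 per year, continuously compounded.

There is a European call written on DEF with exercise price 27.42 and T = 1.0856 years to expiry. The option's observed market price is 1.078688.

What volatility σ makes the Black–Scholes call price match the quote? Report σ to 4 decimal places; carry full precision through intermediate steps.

sigma = 0.2726

At σ = 0.2726 the Black–Scholes value reproduces the quote:
σ√T = 0.2726·√1.0856 = 0.284028
d₁ = (ln(S/K) + (r+σ²/2)T) / (σ√T) = (ln(21.82/27.42) + (0.045+0.2726²/2)·1.0856) / 0.284028 = (-0.228446 + 0.089188) / 0.284028 = -0.490297
d₂ = d₁ − σ√T = -0.490297 − 0.284028 = -0.774324
e^{−rT} = 0.952322
N(d₁) = 0.311962,  N(d₂) = 0.219370
V = S·N(d₁) − K·e^{−rT}·N(d₂) = 6.807012 − 5.728324 = 1.078688 (matching the quote); vega is positive throughout, so no other σ reproduces this price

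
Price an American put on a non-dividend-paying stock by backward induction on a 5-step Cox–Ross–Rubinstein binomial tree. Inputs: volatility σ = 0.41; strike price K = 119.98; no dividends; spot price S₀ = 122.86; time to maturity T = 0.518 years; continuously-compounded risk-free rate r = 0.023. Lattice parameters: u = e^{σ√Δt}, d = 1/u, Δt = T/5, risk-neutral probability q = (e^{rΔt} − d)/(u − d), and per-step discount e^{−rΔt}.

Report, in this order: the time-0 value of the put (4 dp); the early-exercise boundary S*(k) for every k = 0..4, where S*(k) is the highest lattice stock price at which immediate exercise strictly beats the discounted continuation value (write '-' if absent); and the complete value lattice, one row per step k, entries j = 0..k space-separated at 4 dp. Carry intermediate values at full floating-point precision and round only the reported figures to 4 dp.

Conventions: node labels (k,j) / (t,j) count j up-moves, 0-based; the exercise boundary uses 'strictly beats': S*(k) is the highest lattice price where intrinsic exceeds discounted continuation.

params: Δt=0.10360 u=1.14107 d=0.87637 q=0.47607 e^(-rΔt)=0.99762
t_5 payoffs: 56.4690 37.2861 12.3091 0.0000 0.0000 0.0000
t_4: node(4,0) S=72.4705 payoff=47.5095 vs cont=47.2240 → 47.5095 [stop]  node(4,1) S=94.3595 payoff=25.6205 vs cont=25.3349 → 25.6205 [stop]  node(4,2) S=122.8600 payoff=0.0000 vs cont=6.4338 → 6.4338 [wait]  node(4,3) S=159.9688 payoff=0.0000 vs cont=0.0000 → 0.0000 [wait]  node(4,4) S=208.2859 payoff=0.0000 vs cont=0.0000 → 0.0000 [wait]  ⇒ S*(4)=94.3595
t_3: node(3,0) S=82.6939 payoff=37.2861 vs cont=37.0005 → 37.2861 [stop]  node(3,1) S=107.6709 payoff=12.3091 vs cont=16.4470 → 16.4470 [wait]  node(3,2) S=140.1919 payoff=0.0000 vs cont=3.3628 → 3.3628 [wait]  node(3,3) S=182.5356 payoff=0.0000 vs cont=0.0000 → 0.0000 [wait]  ⇒ S*(3)=82.6939
t_2: node(2,0) S=94.3595 payoff=25.6205 vs cont=27.3001 → 27.3001 [wait]  node(2,1) S=122.8600 payoff=0.0000 vs cont=10.1937 → 10.1937 [wait]  node(2,2) S=159.9688 payoff=0.0000 vs cont=1.7577 → 1.7577 [wait]  ⇒ S*(2)=-
t_1: node(1,0) S=107.6709 payoff=12.3091 vs cont=19.1107 → 19.1107 [wait]  node(1,1) S=140.1919 payoff=0.0000 vs cont=6.1629 → 6.1629 [wait]  ⇒ S*(1)=-
t_0: node(0,0) S=122.8600 payoff=0.0000 vs cont=12.9159 → 12.9159 [wait]  ⇒ S*(0)=-

price = 12.9159
boundary = - - - 82.6939 94.3595
tree:
12.9159
19.1107 6.1629
27.3001 10.1937 1.7577
37.2861 16.4470 3.3628 0.0000
47.5095 25.6205 6.4338 0.0000 0.0000
56.4690 37.2861 12.3091 0.0000 0.0000 0.0000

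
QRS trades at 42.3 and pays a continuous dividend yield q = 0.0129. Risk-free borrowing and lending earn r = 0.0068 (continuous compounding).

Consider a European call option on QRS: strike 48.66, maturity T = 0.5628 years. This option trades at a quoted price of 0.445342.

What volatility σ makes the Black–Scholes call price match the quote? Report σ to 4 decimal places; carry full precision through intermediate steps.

At σ = 0.1795 the Black–Scholes value reproduces the quote:
σ√T = 0.1795·√0.5628 = 0.134661
d₁ = (ln(S/K) + (r−q+σ²/2)T) / (σ√T) = (ln(42.3/48.66) + (0.0068−0.0129+0.1795²/2)·0.5628) / 0.134661 = (-0.140070 + 0.005634) / 0.134661 = -0.998334
d₂ = d₁ − σ√T = -0.998334 − 0.134661 = -1.132995
e^{−rT} = 0.996180
e^{−qT} = 0.992766
N(d₁) = 0.159059,  N(d₂) = 0.128608
V = S·e^{−qT}·N(d₁) − K·e^{−rT}·N(d₂) = 6.679513 − 6.234171 = 0.445342 (matching the quote); vega is positive throughout, so no other σ reproduces this price

sigma = 0.1795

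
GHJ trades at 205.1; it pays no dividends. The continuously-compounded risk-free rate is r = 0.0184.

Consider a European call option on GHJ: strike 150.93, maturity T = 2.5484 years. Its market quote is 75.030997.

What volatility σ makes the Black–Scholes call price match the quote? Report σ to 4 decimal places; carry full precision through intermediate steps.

At σ = 0.3374 the Black–Scholes value reproduces the quote:
σ√T = 0.3374·√2.5484 = 0.538616
d₁ = (ln(S/K) + (r+σ²/2)T) / (σ√T) = (ln(205.1/150.93) + (0.0184+0.3374²/2)·2.5484) / 0.538616 = (0.306682 + 0.191944) / 0.538616 = 0.925754
d₂ = d₁ − σ√T = 0.925754 − 0.538616 = 0.387138
e^{−rT} = 0.954192
N(d₁) = 0.822713,  N(d₂) = 0.650673
V = S·N(d₁) − K·e^{−rT}·N(d₂) = 168.738446 − 93.707449 = 75.030997 (the quoted price), and the Black–Scholes price is strictly increasing in σ, so σ is unique

sigma = 0.3374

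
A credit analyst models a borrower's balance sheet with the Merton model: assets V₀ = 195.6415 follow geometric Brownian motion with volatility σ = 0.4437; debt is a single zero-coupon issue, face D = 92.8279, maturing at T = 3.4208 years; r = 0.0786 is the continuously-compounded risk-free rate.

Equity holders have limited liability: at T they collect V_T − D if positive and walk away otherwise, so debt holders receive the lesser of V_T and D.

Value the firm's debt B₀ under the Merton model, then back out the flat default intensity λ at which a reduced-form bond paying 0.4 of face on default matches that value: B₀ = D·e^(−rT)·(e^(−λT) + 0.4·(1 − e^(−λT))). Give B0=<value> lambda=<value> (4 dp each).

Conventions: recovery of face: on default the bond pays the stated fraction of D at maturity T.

B0=66.1879 lambda=0.0346

With assets at 195.6415 and a single debt payment of 92.8279 at 3.4208 years:
d₁ = [ln(V₀/D) + (r + σ²/2)T] / (σ√T)
   = [ln(195.6415/92.8279) + (0.0786 + 0.5·0.4437²)·3.4208] / (0.4437·√3.4208)
   = [0.745537 + 0.605601] / 0.820641 = 1.646441
d₂ = d₁ − σ√T = 1.646441 − 0.820641 = 0.825800
N(d₁) = 0.950164,  N(d₂) = 0.795541,  e^(−rT) = 0.764239
E₀ = V₀·N(d₁) − D·e^(−rT)·N(d₂)
   = 195.6415·0.950164 − 92.8279·0.764239·0.795541 = 129.453581
B₀ = V₀ − E₀ = 195.6415 − 129.453581 = 66.187919
e^(−λT) = (B₀·e^(rT)/D − 0.4)/(1 − 0.4) = (66.1879·1.308491/92.8279 − 0.4)/0.6 = 0.88829506
λ = −ln(0.88829506)/3.4208 = 0.034627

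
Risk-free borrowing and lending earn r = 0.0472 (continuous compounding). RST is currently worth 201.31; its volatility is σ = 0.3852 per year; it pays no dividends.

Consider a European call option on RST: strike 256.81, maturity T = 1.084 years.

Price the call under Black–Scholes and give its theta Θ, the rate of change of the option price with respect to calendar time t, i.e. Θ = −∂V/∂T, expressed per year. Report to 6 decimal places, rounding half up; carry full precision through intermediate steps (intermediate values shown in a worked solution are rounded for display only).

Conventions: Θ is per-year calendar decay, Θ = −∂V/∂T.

price = 17.965821
Θ = -17.148091

σ√T = 0.3852·√1.084 = 0.401052
d₁ = (ln(S/K) + (r+σ²/2)T) / (σ√T) = (ln(201.31/256.81) + (0.0472+0.3852²/2)·1.084) / 0.401052 = (-0.243491 + 0.131586) / 0.401052 = -0.279027
d₂ = d₁ − σ√T = -0.279027 − 0.401052 = -0.680079
e^{−rT} = 0.950122
N(d₁) = 0.390112,  N(d₂) = 0.248227
Call price V = S·N(d₁) − K·e^{−rT}·N(d₂) = 78.533483 − 60.567662 = 17.965821
φ(d₁) = (1/√(2π))·e^{−d₁²/2} = 0.383711
Θ = −S·φ(d₁)·σ/(2√T) − r·K·e^{−rT}·N(d₂) = −14.289297 − 2.858794 = -17.148091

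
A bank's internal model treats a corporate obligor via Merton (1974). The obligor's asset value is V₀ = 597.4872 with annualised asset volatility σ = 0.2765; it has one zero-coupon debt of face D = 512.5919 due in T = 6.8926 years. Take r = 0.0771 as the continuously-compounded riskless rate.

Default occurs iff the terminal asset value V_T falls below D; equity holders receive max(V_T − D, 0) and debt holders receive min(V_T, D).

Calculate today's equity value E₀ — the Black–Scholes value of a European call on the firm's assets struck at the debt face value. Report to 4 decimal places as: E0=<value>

Work the structural quantities from V₀ = 597.4872 against face 512.5919:
d₁ = [ln(V₀/D) + (r + σ²/2)T] / (σ√T)
   = [ln(597.4872/512.5919) + (0.0771 + 0.5·0.2765²)·6.8926] / (0.2765·√6.8926)
   = [0.153253 + 0.794897] / 0.725917 = 1.306142
d₂ = d₁ − σ√T = 1.306142 − 0.725917 = 0.580225
N(d₁) = 0.904248,  N(d₂) = 0.719119,  e^(−rT) = 0.587770
E₀ = V₀·N(d₁) − D·e^(−rT)·N(d₂)
   = 597.4872·0.904248 − 512.5919·0.587770·0.719119 = 323.615998

E0=323.6160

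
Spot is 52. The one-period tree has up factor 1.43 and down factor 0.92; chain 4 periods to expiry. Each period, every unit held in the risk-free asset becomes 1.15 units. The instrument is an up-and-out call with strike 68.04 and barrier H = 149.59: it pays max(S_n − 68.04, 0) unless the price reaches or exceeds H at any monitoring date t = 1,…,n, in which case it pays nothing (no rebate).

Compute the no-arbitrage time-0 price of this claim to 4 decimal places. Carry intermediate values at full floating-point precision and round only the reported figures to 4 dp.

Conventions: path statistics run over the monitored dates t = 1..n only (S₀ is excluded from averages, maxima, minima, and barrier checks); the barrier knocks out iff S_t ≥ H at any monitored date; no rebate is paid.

No-arbitrage gives p* = (R−d)/(u−d) = 0.4510: enumerate every path, weight its payoff by its p*-probability, and discount by R^4.
Enumerate all 2^4 = 16 price paths (U = up ×1.43, D = down ×0.92); each path with k up-moves has probability p*^k·(1−p*)^(4−k).
DDDD: M=47.8400, payoff=0.0000, prob=0.090856
UDDD: M=74.3600, payoff=0.0000, prob=0.074631
DUDD: M=68.4112, payoff=0.0000, prob=0.074631
UUDD: M=106.3348, payoff=21.9618, prob=0.061304
DDUD: M=62.9383, payoff=0.0000, prob=0.074631
UDUD: M=97.8280, payoff=21.9618, prob=0.061304
DUUD: M=97.8280, payoff=21.9618, prob=0.061304
UUUD: M=152.0588, payoff=0.0000, prob=0.050357
DDDU: M=57.9032, payoff=0.0000, prob=0.074631
UDDU: M=90.0018, payoff=21.9618, prob=0.061304
DUDU: M=90.0018, payoff=21.9618, prob=0.061304
UUDU: M=139.8941, payoff=71.8541, prob=0.050357
DDUU: M=90.0018, payoff=21.9618, prob=0.061304
UDUU: M=139.8941, payoff=71.8541, prob=0.050357
DUUU: M=139.8941, payoff=71.8541, prob=0.050357
UUUU: M=217.4440, payoff=0.0000, prob=0.041365
Price = Σ prob·payoff / R^4 = 18.933199 / 1.749006 = 10.8251

price = 10.8251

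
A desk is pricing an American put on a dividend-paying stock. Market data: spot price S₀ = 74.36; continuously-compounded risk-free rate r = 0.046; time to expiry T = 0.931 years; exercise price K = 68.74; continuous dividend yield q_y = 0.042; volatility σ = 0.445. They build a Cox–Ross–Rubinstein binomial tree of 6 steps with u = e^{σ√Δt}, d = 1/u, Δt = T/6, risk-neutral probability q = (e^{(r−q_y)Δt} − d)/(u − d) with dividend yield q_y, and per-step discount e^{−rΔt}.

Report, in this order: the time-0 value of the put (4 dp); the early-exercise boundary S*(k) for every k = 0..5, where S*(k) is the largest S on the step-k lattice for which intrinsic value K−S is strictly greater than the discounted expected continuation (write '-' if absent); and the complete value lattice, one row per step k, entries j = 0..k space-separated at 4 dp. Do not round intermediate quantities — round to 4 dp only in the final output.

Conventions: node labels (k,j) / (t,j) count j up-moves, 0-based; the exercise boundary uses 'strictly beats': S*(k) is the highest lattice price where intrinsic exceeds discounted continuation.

price = 9.2902
boundary = - - - - 36.8831 43.9497
tree:
9.2902
13.3984 4.5750
18.6941 7.3422 1.3724
25.0307 11.4892 2.5505 0.0000
31.8569 17.3456 4.7398 0.0000 0.0000
37.7872 24.7903 8.8085 0.0000 0.0000 0.0000
42.7640 31.8569 16.3699 0.0000 0.0000 0.0000 0.0000

Δt=0.15517  u=1.19159  d=0.83921  q=0.45805  discount=0.99289
step 6 (expiry): payoffs max(K−S,0) = 42.7640 31.8569 16.3699 0.0000 0.0000 0.0000 0.0000
step 5: (k=5,j=0): S=30.9528, K−S=37.7872, hold=37.4994 ⇒ V=37.7872 exercise | (k=5,j=1): S=43.9497, K−S=24.7903, hold=24.5869 ⇒ V=24.7903 exercise | (k=5,j=2): S=62.4039, K−S=6.3361, hold=8.8085 ⇒ V=8.8085 continue | (k=5,j=3): S=88.6068, K−S=0.0000, hold=0.0000 ⇒ V=0.0000 continue | (k=5,j=4): S=125.8122, K−S=0.0000, hold=0.0000 ⇒ V=0.0000 continue | (k=5,j=5): S=178.6400, K−S=0.0000, hold=0.0000 ⇒ V=0.0000 continue  boundary S*=43.9497
step 4: (k=4,j=0): S=36.8831, K−S=31.8569, hold=31.6075 ⇒ V=31.8569 exercise | (k=4,j=1): S=52.3701, K−S=16.3699, hold=17.3456 ⇒ V=17.3456 continue | (k=4,j=2): S=74.3600, K−S=0.0000, hold=4.7398 ⇒ V=4.7398 continue | (k=4,j=3): S=105.5833, K−S=0.0000, hold=0.0000 ⇒ V=0.0000 continue | (k=4,j=4): S=149.9170, K−S=0.0000, hold=0.0000 ⇒ V=0.0000 continue  boundary S*=36.8831
step 3: (k=3,j=0): S=43.9497, K−S=24.7903, hold=25.0307 ⇒ V=25.0307 continue | (k=3,j=1): S=62.4039, K−S=6.3361, hold=11.4892 ⇒ V=11.4892 continue | (k=3,j=2): S=88.6068, K−S=0.0000, hold=2.5505 ⇒ V=2.5505 continue | (k=3,j=3): S=125.8122, K−S=0.0000, hold=0.0000 ⇒ V=0.0000 continue  boundary S*=-
step 2: (k=2,j=0): S=52.3701, K−S=16.3699, hold=18.6941 ⇒ V=18.6941 continue | (k=2,j=1): S=74.3600, K−S=0.0000, hold=7.3422 ⇒ V=7.3422 continue | (k=2,j=2): S=105.5833, K−S=0.0000, hold=1.3724 ⇒ V=1.3724 continue  boundary S*=-
step 1: (k=1,j=0): S=62.4039, K−S=6.3361, hold=13.3984 ⇒ V=13.3984 continue | (k=1,j=1): S=88.6068, K−S=0.0000, hold=4.5750 ⇒ V=4.5750 continue  boundary S*=-
step 0: (k=0,j=0): S=74.3600, K−S=0.0000, hold=9.2902 ⇒ V=9.2902 continue  boundary S*=-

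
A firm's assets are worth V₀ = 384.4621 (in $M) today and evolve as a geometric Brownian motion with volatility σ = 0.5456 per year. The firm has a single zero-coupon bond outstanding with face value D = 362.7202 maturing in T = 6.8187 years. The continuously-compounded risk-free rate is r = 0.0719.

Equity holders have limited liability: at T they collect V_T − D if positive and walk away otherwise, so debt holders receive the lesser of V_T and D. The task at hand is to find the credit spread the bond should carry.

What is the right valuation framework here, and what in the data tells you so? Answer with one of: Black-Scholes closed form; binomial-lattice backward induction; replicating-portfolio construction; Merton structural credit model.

framework: Merton structural credit model

Key observation: the question is about default risk generated by asset-value dynamics against a debt face of 362.7202 — the structural framework prices exactly that.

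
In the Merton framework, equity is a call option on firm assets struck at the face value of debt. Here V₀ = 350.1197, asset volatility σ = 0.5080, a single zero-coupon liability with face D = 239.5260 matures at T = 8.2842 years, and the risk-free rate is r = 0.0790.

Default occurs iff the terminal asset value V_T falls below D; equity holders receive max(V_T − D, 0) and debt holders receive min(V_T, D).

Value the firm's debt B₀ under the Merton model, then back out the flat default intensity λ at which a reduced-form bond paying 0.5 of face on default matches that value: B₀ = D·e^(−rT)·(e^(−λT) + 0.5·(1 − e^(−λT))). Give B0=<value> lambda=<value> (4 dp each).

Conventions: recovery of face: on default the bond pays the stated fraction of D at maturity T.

With assets at 350.1197 and a single debt payment of 239.5260 at 8.2842 years:
d₁ = [ln(V₀/D) + (r + σ²/2)T] / (σ√T)
   = [ln(350.1197/239.5260) + (0.0790 + 0.5·0.5080²)·8.2842] / (0.5080·√8.2842)
   = [0.379613 + 1.723379] / 1.462140 = 1.438297
d₂ = d₁ − σ√T = 1.438297 − 1.462140 = -0.023843
N(d₁) = 0.924825,  N(d₂) = 0.490489,  e^(−rT) = 0.519727
E₀ = V₀·N(d₁) − D·e^(−rT)·N(d₂)
   = 350.1197·0.924825 − 239.5260·0.519727·0.490489 = 262.739457
B₀ = V₀ − E₀ = 350.1197 − 262.739457 = 87.380243
e^(−λT) = (B₀·e^(rT)/D − 0.5)/(1 − 0.5) = (87.3802·1.924087/239.5260 − 0.5)/0.5 = 0.40383212
λ = −ln(0.40383212)/8.2842 = 0.109456

B0=87.3802 lambda=0.1095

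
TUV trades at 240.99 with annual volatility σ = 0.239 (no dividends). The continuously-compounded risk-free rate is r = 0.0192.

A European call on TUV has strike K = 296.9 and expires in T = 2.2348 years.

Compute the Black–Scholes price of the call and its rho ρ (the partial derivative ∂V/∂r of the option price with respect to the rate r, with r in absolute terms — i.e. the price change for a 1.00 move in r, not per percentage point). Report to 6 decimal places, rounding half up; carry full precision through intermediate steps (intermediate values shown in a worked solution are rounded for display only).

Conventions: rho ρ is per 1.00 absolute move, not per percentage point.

price = 19.411759
ρ = 165.440757

σ√T = 0.239·√2.2348 = 0.357287
d₁ = (ln(S/K) + (r+σ²/2)T) / (σ√T) = (ln(240.99/296.9) + (0.0192+0.239²/2)·2.2348) / 0.357287 = (-0.208640 + 0.106735) / 0.357287 = -0.285218
d₂ = d₁ − σ√T = -0.285218 − 0.357287 = -0.642505
e^{−rT} = 0.957999
N(d₁) = 0.387738,  N(d₂) = 0.260273
Call price V = S·N(d₁) − K·e^{−rT}·N(d₂) = 93.441094 − 74.029335 = 19.411759
ρ = K·T·e^{−rT}·N(d₂) = 165.440757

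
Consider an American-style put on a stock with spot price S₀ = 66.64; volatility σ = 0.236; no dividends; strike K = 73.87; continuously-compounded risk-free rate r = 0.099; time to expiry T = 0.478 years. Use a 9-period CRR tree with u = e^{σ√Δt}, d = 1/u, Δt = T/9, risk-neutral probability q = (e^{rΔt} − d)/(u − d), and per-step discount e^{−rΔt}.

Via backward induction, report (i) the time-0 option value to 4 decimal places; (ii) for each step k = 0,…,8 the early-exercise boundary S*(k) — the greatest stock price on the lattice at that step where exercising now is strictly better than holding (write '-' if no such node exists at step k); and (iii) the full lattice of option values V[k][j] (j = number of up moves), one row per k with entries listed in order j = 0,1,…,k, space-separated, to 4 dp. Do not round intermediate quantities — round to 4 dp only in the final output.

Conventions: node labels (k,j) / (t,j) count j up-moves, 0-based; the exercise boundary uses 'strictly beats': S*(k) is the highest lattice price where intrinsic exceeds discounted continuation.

price = 7.7424
boundary = - 63.1124 59.7715 63.1124 59.7715 63.1124 66.6400 63.1124 66.6400
tree:
7.7424
10.7576 5.1964
14.0985 7.5979 3.1591
17.2626 10.7576 4.9248 1.6546
20.2591 14.0985 7.4218 2.8016 0.6734
23.0970 17.2626 10.7576 4.5939 1.2705 0.1607
25.7847 20.2591 14.0985 7.2300 2.3465 0.3473 0.0000
28.3302 23.0970 17.2626 10.7576 4.2083 0.7505 0.0000 0.0000
30.7408 25.7847 20.2591 14.0985 7.2300 1.6219 0.0000 0.0000 0.0000
33.0239 28.3302 23.0970 17.2626 10.7576 3.5052 0.0000 0.0000 0.0000 0.0000

Δt=0.05311, u=1.05589, d=0.94706, q=0.53485, disc=e^(-rΔt)=0.99476
k=9 terminal: V=max(K-S,0) → 33.0239 28.3302 23.0970 17.2626 10.7576 3.5052 0.0000 0.0000 0.0000 0.0000
k=8: j=0 S=43.1292 intr=30.7408 cont=30.3534 V=30.7408[EX]; j=1 S=48.0853 intr=25.7847 cont=25.3973 V=25.7847[EX]; j=2 S=53.6109 intr=20.2591 cont=19.8717 V=20.2591[EX]; j=3 S=59.7715 intr=14.0985 cont=13.7111 V=14.0985[EX]; j=4 S=66.6400 intr=7.2300 cont=6.8426 V=7.2300[EX]; j=5 S=74.2978 intr=0.0000 cont=1.6219 V=1.6219[hold]; j=6 S=82.8356 intr=0.0000 cont=0.0000 V=0.0000[hold]; j=7 S=92.3545 intr=0.0000 cont=0.0000 V=0.0000[hold]; j=8 S=102.9672 intr=0.0000 cont=0.0000 V=0.0000[hold]  S*(8)=66.6400
k=7: j=0 S=45.5398 intr=28.3302 cont=27.9428 V=28.3302[EX]; j=1 S=50.7730 intr=23.0970 cont=22.7096 V=23.0970[EX]; j=2 S=56.6074 intr=17.2626 cont=16.8752 V=17.2626[EX]; j=3 S=63.1124 intr=10.7576 cont=10.3702 V=10.7576[EX]; j=4 S=70.3648 intr=3.5052 cont=4.2083 V=4.2083[hold]; j=5 S=78.4506 intr=0.0000 cont=0.7505 V=0.7505[hold]; j=6 S=87.4656 intr=0.0000 cont=0.0000 V=0.0000[hold]; j=7 S=97.5166 intr=0.0000 cont=0.0000 V=0.0000[hold]  S*(7)=63.1124
k=6: j=0 S=48.0853 intr=25.7847 cont=25.3973 V=25.7847[EX]; j=1 S=53.6109 intr=20.2591 cont=19.8717 V=20.2591[EX]; j=2 S=59.7715 intr=14.0985 cont=13.7111 V=14.0985[EX]; j=3 S=66.6400 intr=7.2300 cont=7.2167 V=7.2300[EX]; j=4 S=74.2978 intr=0.0000 cont=2.3465 V=2.3465[hold]; j=5 S=82.8356 intr=0.0000 cont=0.3473 V=0.3473[hold]; j=6 S=92.3545 intr=0.0000 cont=0.0000 V=0.0000[hold]  S*(6)=66.6400
k=5: j=0 S=50.7730 intr=23.0970 cont=22.7096 V=23.0970[EX]; j=1 S=56.6074 intr=17.2626 cont=16.8752 V=17.2626[EX]; j=2 S=63.1124 intr=10.7576 cont=10.3702 V=10.7576[EX]; j=3 S=70.3648 intr=3.5052 cont=4.5939 V=4.5939[hold]; j=4 S=78.4506 intr=0.0000 cont=1.2705 V=1.2705[hold]; j=5 S=87.4656 intr=0.0000 cont=0.1607 V=0.1607[hold]  S*(5)=63.1124
k=4: j=0 S=53.6109 intr=20.2591 cont=19.8717 V=20.2591[EX]; j=1 S=59.7715 intr=14.0985 cont=13.7111 V=14.0985[EX]; j=2 S=66.6400 intr=7.2300 cont=7.4218 V=7.4218[hold]; j=3 S=74.2978 intr=0.0000 cont=2.8016 V=2.8016[hold]; j=4 S=82.8356 intr=0.0000 cont=0.6734 V=0.6734[hold]  S*(4)=59.7715
k=3: j=0 S=56.6074 intr=17.2626 cont=16.8752 V=17.2626[EX]; j=1 S=63.1124 intr=10.7576 cont=10.4723 V=10.7576[EX]; j=2 S=70.3648 intr=3.5052 cont=4.9248 V=4.9248[hold]; j=3 S=78.4506 intr=0.0000 cont=1.6546 V=1.6546[hold]  S*(3)=63.1124
k=2: j=0 S=59.7715 intr=14.0985 cont=13.7111 V=14.0985[EX]; j=1 S=66.6400 intr=7.2300 cont=7.5979 V=7.5979[hold]; j=2 S=74.2978 intr=0.0000 cont=3.1591 V=3.1591[hold]  S*(2)=59.7715
k=1: j=0 S=63.1124 intr=10.7576 cont=10.5660 V=10.7576[EX]; j=1 S=70.3648 intr=3.5052 cont=5.1964 V=5.1964[hold]  S*(1)=63.1124
k=0: j=0 S=66.6400 intr=7.2300 cont=7.7424 V=7.7424[hold]  S*(0)=-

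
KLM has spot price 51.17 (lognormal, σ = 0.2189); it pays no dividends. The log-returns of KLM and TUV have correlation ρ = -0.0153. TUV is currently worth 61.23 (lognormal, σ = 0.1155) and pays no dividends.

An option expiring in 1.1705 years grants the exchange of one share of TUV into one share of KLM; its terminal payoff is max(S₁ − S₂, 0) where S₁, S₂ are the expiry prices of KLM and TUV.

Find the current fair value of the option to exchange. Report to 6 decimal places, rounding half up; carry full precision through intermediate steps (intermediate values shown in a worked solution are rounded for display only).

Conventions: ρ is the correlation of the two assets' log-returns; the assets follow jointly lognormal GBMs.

exchange price = 2.270000

σ_eff = √(σ₁² + σ₂² − 2ρσ₁σ₂) = √(0.2189² + 0.1155² − 2·-0.0153·0.2189·0.1155) = 0.249060
d₁ = (ln(S₁/S₂) + (q₂ − q₁ + σ_eff²/2)T) / (σ_eff√T) = (ln(51.17/61.23) + (0.0 − 0.0 + 0.031016)·1.1705) / 0.269458 = -0.531364
d₂ = d₁ − σ_eff√T = -0.531364 − 0.269458 = -0.800822
N(d₁) = 0.297583,  N(d₂) = 0.211617
V = S₁·e^{−q₁T}·N(d₁) − S₂·e^{−q₂T}·N(d₂) = 15.227334 − 12.957334 = 2.270000
Key observation: no risk-free rate is needed — with the second asset as numeraire the exchange option is a call on the ratio S₁/S₂, and r cancels out of the value.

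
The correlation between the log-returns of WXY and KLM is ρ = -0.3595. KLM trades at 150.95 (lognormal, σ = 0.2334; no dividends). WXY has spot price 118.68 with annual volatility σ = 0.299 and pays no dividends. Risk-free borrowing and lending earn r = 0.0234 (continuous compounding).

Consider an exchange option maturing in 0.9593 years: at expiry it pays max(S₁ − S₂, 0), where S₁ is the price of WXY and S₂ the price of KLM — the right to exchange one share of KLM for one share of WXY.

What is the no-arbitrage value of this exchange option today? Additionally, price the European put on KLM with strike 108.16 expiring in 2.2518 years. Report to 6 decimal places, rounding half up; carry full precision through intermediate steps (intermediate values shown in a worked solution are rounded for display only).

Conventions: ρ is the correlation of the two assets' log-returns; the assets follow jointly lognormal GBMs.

exchange price = 10.305161
price(KLM put K=108.16) = 2.948377

σ_eff = √(σ₁² + σ₂² − 2ρσ₁σ₂) = √(0.299² + 0.2334² − 2·-0.3595·0.299·0.2334) = 0.440515
d₁ = (ln(S₁/S₂) + (q₂ − q₁ + σ_eff²/2)T) / (σ_eff√T) = (ln(118.68/150.95) + (0.0 − 0.0 + 0.097027)·0.9593) / 0.431457 = -0.341726
d₂ = d₁ − σ_eff√T = -0.341726 − 0.431457 = -0.773183
N(d₁) = 0.366278,  N(d₂) = 0.219707
V = S₁·e^{−q₁T}·N(d₁) − S₂·e^{−q₂T}·N(d₂) = 43.469918 − 33.164757 = 10.305161
[vanilla: KLM put K=108.16]
σ√T = 0.2334·√2.2518 = 0.350240
d₁ = (ln(S/K) + (r+σ²/2)T) / (σ√T) = (ln(150.95/108.16) + (0.0234+0.2334²/2)·2.2518) / 0.350240 = (0.333337 + 0.114026) / 0.350240 = 1.277305
d₂ = d₁ − σ√T = 1.277305 − 0.350240 = 0.927065
e^{−rT} = 0.948672
N(−d₁) = 0.100747,  N(−d₂) = 0.176946
price = K·e^{−rT}·N(−d₂) − S·N(−d₁) = 18.156190 − 15.207813 = 2.948377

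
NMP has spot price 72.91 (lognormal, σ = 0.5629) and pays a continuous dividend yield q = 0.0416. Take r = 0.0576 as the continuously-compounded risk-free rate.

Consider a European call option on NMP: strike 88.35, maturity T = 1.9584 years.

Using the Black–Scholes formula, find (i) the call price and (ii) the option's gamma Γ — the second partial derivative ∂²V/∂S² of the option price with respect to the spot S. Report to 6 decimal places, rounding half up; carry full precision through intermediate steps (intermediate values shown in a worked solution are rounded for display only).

price = 16.961383
Γ = 0.006288

σ√T = 0.5629·√1.9584 = 0.787738
d₁ = (ln(S/K) + (r−q+σ²/2)T) / (σ√T) = (ln(72.91/88.35) + (0.0576−0.0416+0.5629²/2)·1.9584) / 0.787738 = (-0.192080 + 0.341600) / 0.787738 = 0.189809
d₂ = d₁ − σ√T = 0.189809 − 0.787738 = -0.597929
e^{−rT} = 0.893326
e^{−qT} = 0.921761
N(d₁) = 0.575271,  N(d₂) = 0.274944
Call price V = S·e^{−qT}·N(d₁) − K·e^{−rT}·N(d₂) = 38.661397 − 21.700014 = 16.961383
φ(d₁) = (1/√(2π))·e^{−d₁²/2} = 0.391820
Γ = e^{−qT}·φ(d₁) / (S·σ·√T) = 0.006288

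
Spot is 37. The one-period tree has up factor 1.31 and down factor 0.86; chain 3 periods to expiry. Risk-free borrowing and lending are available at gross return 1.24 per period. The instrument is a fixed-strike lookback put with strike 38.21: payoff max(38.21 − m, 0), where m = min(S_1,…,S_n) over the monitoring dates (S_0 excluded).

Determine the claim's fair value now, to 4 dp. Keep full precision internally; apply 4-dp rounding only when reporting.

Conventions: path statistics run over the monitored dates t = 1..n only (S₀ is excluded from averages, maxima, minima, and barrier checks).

price = 0.6108

Set p* = 0.8444 (from d < R < u); the path-dependent value is the discounted p*-expectation over all price paths.
Enumerate all 2^3 = 8 price paths (U = up ×1.31, D = down ×0.86); each path with k up-moves has probability p*^k·(1−p*)^(3−k).
DDD: m=23.5341, payoff=14.6759, prob=0.003764
UDD: m=35.8484, payoff=2.3616, prob=0.020433
DUD: m=31.8200, payoff=6.3900, prob=0.020433
UUD: m=48.4700, payoff=0.0000, prob=0.110925
DDU: m=27.3652, payoff=10.8448, prob=0.020433
UDU: m=41.6842, payoff=0.0000, prob=0.110925
DUU: m=31.8200, payoff=6.3900, prob=0.110925
UUU: m=48.4700, payoff=0.0000, prob=0.602162
Price = Σ prob·payoff / R^3 = 1.164471 / 1.906624 = 0.6108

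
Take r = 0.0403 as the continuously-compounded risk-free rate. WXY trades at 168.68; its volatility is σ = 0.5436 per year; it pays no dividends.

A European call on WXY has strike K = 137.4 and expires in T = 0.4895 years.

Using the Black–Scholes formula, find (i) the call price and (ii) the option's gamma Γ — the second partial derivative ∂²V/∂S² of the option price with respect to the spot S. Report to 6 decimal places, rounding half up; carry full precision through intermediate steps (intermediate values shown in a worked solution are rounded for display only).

σ√T = 0.5436·√0.4895 = 0.380326
d₁ = (ln(S/K) + (r+σ²/2)T) / (σ√T) = (ln(168.68/137.4) + (0.0403+0.5436²/2)·0.4895) / 0.380326 = (0.205107 + 0.092051) / 0.380326 = 0.781324
d₂ = d₁ − σ√T = 0.781324 − 0.380326 = 0.400998
e^{−rT} = 0.980466
N(d₁) = 0.782694,  N(d₂) = 0.655789
Call price V = S·N(d₁) − K·e^{−rT}·N(d₂) = 132.024838 − 88.345377 = 43.679461
φ(d₁) = (1/√(2π))·e^{−d₁²/2} = 0.294001
Γ = φ(d₁) / (S·σ·√T) = 0.004583

price = 43.679461
Γ = 0.004583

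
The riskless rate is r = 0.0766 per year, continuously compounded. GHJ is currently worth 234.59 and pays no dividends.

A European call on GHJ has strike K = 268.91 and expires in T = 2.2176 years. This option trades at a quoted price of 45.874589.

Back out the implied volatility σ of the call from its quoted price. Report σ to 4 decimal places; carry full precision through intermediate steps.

sigma = 0.3085

At σ = 0.3085 the Black–Scholes value reproduces the quote:
σ√T = 0.3085·√2.2176 = 0.459406
d₁ = (ln(S/K) + (r+σ²/2)T) / (σ√T) = (ln(234.59/268.91) + (0.0766+0.3085²/2)·2.2176) / 0.459406 = (-0.136537 + 0.275395) / 0.459406 = 0.302255
d₂ = d₁ − σ√T = 0.302255 − 0.459406 = -0.157151
e^{−rT} = 0.843776
N(d₁) = 0.618771,  N(d₂) = 0.437563
V = S·N(d₁) − K·e^{−rT}·N(d₂) = 145.157510 − 99.282920 = 45.874589 (the observed quote) — the price is monotone increasing in volatility, hence this σ is the only solution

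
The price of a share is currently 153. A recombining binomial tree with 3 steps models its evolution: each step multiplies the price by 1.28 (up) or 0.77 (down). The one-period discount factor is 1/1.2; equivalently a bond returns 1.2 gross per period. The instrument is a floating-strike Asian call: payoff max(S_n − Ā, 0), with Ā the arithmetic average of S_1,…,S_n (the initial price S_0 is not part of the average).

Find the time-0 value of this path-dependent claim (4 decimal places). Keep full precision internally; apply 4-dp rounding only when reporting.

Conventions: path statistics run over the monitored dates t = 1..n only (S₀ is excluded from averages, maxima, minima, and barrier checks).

No-arbitrage gives p* = (R−d)/(u−d) = 0.8431: enumerate every path, weight its payoff by its p*-probability, and discount by R^3.
Enumerate all 2^3 = 8 price paths (U = up ×1.28, D = down ×0.77); each path with k up-moves has probability p*^k·(1−p*)^(3−k).
DDD: Ā=92.7911, payoff=0.0000, prob=0.003860
UDD: Ā=154.2501, payoff=0.0000, prob=0.020746
DUD: Ā=128.2401, payoff=0.0000, prob=0.020746
UUD: Ā=213.1784, payoff=0.0000, prob=0.111511
DDU: Ā=108.2124, payoff=7.9011, prob=0.020746
UDU: Ā=179.8856, payoff=13.1343, prob=0.111511
DUU: Ā=153.8756, payoff=39.1443, prob=0.111511
UUU: Ā=255.7932, payoff=65.0711, prob=0.599370
Price = Σ prob·payoff / R^3 = 44.995200 / 1.728000 = 26.0389

price = 26.0389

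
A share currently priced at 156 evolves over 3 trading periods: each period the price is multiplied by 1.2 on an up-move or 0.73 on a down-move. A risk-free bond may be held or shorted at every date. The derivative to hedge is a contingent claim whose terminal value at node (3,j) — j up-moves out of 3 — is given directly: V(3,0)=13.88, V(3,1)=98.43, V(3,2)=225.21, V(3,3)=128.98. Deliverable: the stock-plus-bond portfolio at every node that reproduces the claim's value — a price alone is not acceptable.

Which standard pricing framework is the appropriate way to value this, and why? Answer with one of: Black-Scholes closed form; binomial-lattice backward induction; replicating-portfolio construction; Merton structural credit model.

framework: replicating-portfolio construction

Key observation: the mandate to exhibit the hedge at every date and state singles out the replicating-portfolio construction on the 3-period tree with factors 1.2 and 0.73 from 156.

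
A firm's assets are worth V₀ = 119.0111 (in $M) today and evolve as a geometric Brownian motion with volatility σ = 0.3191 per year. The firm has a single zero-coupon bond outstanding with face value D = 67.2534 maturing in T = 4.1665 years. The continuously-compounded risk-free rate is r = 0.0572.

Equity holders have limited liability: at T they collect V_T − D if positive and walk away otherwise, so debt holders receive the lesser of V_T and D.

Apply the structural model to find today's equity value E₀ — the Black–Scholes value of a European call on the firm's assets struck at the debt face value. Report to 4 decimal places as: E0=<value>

E0=68.5846

Equity is a call on the firm's assets struck at D = 67.2534:
d₁ = [ln(V₀/D) + (r + σ²/2)T] / (σ√T)
   = [ln(119.0111/67.2534) + (0.0572 + 0.5·0.3191²)·4.1665] / (0.3191·√4.1665)
   = [0.570749 + 0.450450] / 0.651347 = 1.567827
d₂ = d₁ − σ√T = 1.567827 − 0.651347 = 0.916480
N(d₁) = 0.941539,  N(d₂) = 0.820292,  e^(−rT) = 0.787948
E₀ = V₀·N(d₁) − D·e^(−rT)·N(d₂)
   = 119.0111·0.941539 − 67.2534·0.787948·0.820292 = 68.584565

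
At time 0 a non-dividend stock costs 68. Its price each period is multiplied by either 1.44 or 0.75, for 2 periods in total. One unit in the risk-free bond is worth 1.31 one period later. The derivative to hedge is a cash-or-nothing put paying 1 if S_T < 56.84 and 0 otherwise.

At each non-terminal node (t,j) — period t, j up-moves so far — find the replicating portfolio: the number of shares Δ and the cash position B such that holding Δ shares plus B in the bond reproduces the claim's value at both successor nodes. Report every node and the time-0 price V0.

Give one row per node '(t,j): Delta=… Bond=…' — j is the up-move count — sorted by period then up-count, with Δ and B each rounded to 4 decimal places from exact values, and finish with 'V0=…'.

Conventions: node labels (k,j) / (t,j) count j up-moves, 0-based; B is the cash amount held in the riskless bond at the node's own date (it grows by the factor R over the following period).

(0,0): Delta=-0.0031 Bond=0.2291
(1,0): Delta=-0.0284 Bond=1.5931
(1,1): Delta=0.0000 Bond=0.0000
V0=0.0207

No-arbitrage ⇒ martingale measure with p* = (R−d)/(u−d) = 0.8116.
Payoffs at expiry: V(2,0)=1.0000, V(2,1)=0.0000, V(2,2)=0.0000
Node (1,0) S=51.0000: V=(p*·0.0000+(1−p*)·1.0000)/1.31=0.1438; Δ=(0.0000−1.0000)/(73.4400−38.2500)=-0.0284; B=V−Δ·S=1.5931
Node (1,1) S=97.9200: V=(p*·0.0000+(1−p*)·0.0000)/1.31=0.0000; Δ=(0.0000−0.0000)/(141.0048−73.4400)=0.0000; B=V−Δ·S=0.0000
Node (0,0) S=68.0000: V=(p*·0.0000+(1−p*)·0.1438)/1.31=0.0207; Δ=(0.0000−0.1438)/(97.9200−51.0000)=-0.0031; B=V−Δ·S=0.2291
Verification: the root portfolio costs Δ(0,0)·S0 + B(0,0) = 0.0207, matching V0.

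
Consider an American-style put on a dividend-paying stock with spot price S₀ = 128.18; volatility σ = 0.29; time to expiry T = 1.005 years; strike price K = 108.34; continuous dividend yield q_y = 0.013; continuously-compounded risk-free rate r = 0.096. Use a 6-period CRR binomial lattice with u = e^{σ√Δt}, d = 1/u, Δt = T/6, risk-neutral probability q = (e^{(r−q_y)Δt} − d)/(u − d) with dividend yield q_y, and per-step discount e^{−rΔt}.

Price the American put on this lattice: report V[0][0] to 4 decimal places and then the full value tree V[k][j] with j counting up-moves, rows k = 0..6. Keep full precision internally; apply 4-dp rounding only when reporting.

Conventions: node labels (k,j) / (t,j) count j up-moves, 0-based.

price = 4.0040
tree:
4.0040
6.9001 1.5503
11.5541 2.9710 0.3338
18.6411 5.6031 0.7204 0.0000
28.6069 10.3462 1.5550 0.0000 0.0000
37.5302 18.5591 3.3565 0.0000 0.0000 0.0000
45.4549 28.6069 7.2450 0.0000 0.0000 0.0000 0.0000

Δt=0.16750, u=1.12602, d=0.88809, q=0.52920, disc=e^(-rΔt)=0.98405
k=6 terminal: V=max(K-S,0) → 45.4549 28.6069 7.2450 0.0000 0.0000 0.0000 0.0000
k=5: j=0 S=70.8098 intr=37.5302 cont=35.9560 V=37.5302[EX]; j=1 S=89.7809 intr=18.5591 cont=17.0262 V=18.5591[EX]; j=2 S=113.8348 intr=0.0000 cont=3.3565 V=3.3565[hold]; j=3 S=144.3330 intr=0.0000 cont=0.0000 V=0.0000[hold]; j=4 S=183.0022 intr=0.0000 cont=0.0000 V=0.0000[hold]; j=5 S=232.0316 intr=0.0000 cont=0.0000 V=0.0000[hold]
k=4: j=0 S=79.7331 intr=28.6069 cont=27.0521 V=28.6069[EX]; j=1 S=101.0950 intr=7.2450 cont=10.3462 V=10.3462[hold]; j=2 S=128.1800 intr=0.0000 cont=1.5550 V=1.5550[hold]; j=3 S=162.5216 intr=0.0000 cont=0.0000 V=0.0000[hold]; j=4 S=206.0638 intr=0.0000 cont=0.0000 V=0.0000[hold]
k=3: j=0 S=89.7809 intr=18.5591 cont=18.6411 V=18.6411[hold]; j=1 S=113.8348 intr=0.0000 cont=5.6031 V=5.6031[hold]; j=2 S=144.3330 intr=0.0000 cont=0.7204 V=0.7204[hold]; j=3 S=183.0022 intr=0.0000 cont=0.0000 V=0.0000[hold]
k=2: j=0 S=101.0950 intr=7.2450 cont=11.5541 V=11.5541[hold]; j=1 S=128.1800 intr=0.0000 cont=2.9710 V=2.9710[hold]; j=2 S=162.5216 intr=0.0000 cont=0.3338 V=0.3338[hold]
k=1: j=0 S=113.8348 intr=0.0000 cont=6.9001 V=6.9001[hold]; j=1 S=144.3330 intr=0.0000 cont=1.5503 V=1.5503[hold]
k=0: j=0 S=128.1800 intr=0.0000 cont=4.0040 V=4.0040[hold]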